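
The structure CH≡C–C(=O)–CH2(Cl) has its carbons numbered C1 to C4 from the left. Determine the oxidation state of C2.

C2 has a triple bond to C (3×0 = 0), one bond to C (0).
Oxidation state = 0 + 0 = 0.

0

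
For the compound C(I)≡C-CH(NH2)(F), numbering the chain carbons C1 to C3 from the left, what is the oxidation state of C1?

Count +1 for every bond to an atom more electronegative than carbon and −1 for every bond to one less electronegative; C–C bonds are 0.
C1 has a triple bond to C (3×0 = 0), one bond to I (+1).
Oxidation state = 0 + 1 = +1.

+1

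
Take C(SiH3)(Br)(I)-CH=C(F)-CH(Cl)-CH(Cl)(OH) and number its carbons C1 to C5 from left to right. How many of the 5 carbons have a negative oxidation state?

1

Count +1 for every bond to an atom more electronegative than carbon and −1 for every bond to one less electronegative; C–C bonds are 0. Tallying each carbon:
C1: 1C, 1Br, 1I, 1Si → 0 + 1 + 1 − 1 = +1
C2: 3C, 1H → 0 − 1 = -1
C3: 3C, 1F → 0 + 1 = +1
C4: 2C, 1H, 1Cl → 0 − 1 + 1 = 0
C5: 1C, 1H, 1O, 1Cl → 0 − 1 + 1 + 1 = +1
1 carbon (C2) meets the condition.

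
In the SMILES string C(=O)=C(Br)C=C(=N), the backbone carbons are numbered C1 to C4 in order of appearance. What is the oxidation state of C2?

Bonds to more-electronegative neighbours contribute +1 each, bonds to H or metals contribute −1 each, and C–C bonds contribute 0.
C2 has a double bond to C (2×0 = 0), one bond to C (0), one bond to Br (+1).
Oxidation state = 0 + 0 + 1 = +1.

+1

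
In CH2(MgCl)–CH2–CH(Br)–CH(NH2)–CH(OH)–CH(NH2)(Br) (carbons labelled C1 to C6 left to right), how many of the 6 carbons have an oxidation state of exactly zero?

Tallying each carbon's bonds:
C1: 1C, 2H, 1Mg → 0 − 2 − 1 = -3
C2: 2C, 2H → 0 − 2 = -2
C3: 2C, 1H, 1Br → 0 − 1 + 1 = 0
C4: 2C, 1H, 1N → 0 − 1 + 1 = 0
C5: 2C, 1H, 1O → 0 − 1 + 1 = 0
C6: 1C, 1H, 1N, 1Br → 0 − 1 + 1 + 1 = +1
3 carbons (C3, C4, C5) meet the condition.

3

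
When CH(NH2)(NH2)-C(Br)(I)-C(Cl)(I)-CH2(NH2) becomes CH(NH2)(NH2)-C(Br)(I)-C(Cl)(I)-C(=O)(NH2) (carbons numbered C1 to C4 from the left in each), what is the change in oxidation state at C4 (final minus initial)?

+4

Before: C4 has 1 bond to C, 2 bonds to H, 1 bond to N → oxidation state -1.
After: C4 has 1 bond to C, 2 bonds to O, 1 bond to N → oxidation state +3.
Δ = +3 − (-1) = +4, so this is an oxidation at C4.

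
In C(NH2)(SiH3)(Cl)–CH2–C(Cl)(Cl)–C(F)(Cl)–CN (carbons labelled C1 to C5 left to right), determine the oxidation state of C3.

+2

Count +1 for every bond to an atom more electronegative than carbon and −1 for every bond to one less electronegative; C–C bonds are 0.
C3 has one bond to C (0), one bond to C (0), one bond to Cl (+1), one bond to Cl (+1).
Oxidation state = 0 + 0 + 1 + 1 = +2.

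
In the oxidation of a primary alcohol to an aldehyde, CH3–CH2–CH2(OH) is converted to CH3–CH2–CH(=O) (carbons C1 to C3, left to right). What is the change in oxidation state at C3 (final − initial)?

+2

Before: C3 has 1 bond to C, 2 bonds to H, 1 bond to O → oxidation state -1.
After: C3 has 1 bond to C, 1 bond to H, 2 bonds to O → oxidation state +1.
Δ = +1 − (-1) = +2, so this is an oxidation at C3.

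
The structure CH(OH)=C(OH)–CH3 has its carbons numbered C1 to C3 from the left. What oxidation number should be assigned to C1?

0

Count +1 for every bond to an atom more electronegative than carbon and −1 for every bond to one less electronegative; C–C bonds are 0.
C1 has a double bond to C (2×0 = 0), one bond to O (+1), one bond to H (-1).
Oxidation state = 0 + 1 − 1 = 0.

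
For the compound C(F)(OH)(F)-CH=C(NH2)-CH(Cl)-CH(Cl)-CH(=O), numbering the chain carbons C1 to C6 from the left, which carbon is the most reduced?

C2

Count +1 for every bond to an atom more electronegative than carbon and −1 for every bond to one less electronegative; C–C bonds are 0. Tallying each carbon:
C1: 1C, 1O, 2F → 0 + 1 + 2 = +3
C2: 3C, 1H → 0 − 1 = -1
C3: 3C, 1N → 0 + 1 = +1
C4: 2C, 1H, 1Cl → 0 − 1 + 1 = 0
C5: 2C, 1H, 1Cl → 0 − 1 + 1 = 0
C6: 1C, 1H, 2O → 0 − 1 + 2 = +1
The most reduced carbon is C2 at -1.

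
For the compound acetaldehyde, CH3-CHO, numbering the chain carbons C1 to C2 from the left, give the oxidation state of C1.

C1 has one bond to H (-1), one bond to H (-1), one bond to H (-1), one bond to C (0).
Oxidation state = -1 − 1 − 1 + 0 = -3.

-3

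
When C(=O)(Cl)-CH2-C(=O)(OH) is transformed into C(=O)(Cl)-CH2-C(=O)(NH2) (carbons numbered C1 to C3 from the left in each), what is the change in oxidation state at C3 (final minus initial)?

0

Before: C3 has 1 bond to C, 3 bonds to O → oxidation state +3.
After: C3 has 1 bond to C, 2 bonds to O, 1 bond to N → oxidation state +3.
Δ = +3 − (+3) = 0, so no net redox change at C3.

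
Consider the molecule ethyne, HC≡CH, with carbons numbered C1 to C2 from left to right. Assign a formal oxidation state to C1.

Each bond to a more electronegative atom (O, N, halogen) counts +1, each bond to a less electronegative atom (H, metal, B, Si) counts −1, and each C–C bond counts 0.
C1 has one bond to H (-1), a triple bond to C (3×0 = 0).
Oxidation state = -1 + 0 = -1.

-1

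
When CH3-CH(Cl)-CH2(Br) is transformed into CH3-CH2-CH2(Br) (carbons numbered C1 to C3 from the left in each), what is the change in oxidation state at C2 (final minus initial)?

Before: C2 has 2 bonds to C, 1 bond to H, 1 bond to Cl → oxidation state 0.
After: C2 has 2 bonds to C, 2 bonds to H → oxidation state -2.
Δ = -2 − (0) = -2, so this is a reduction at C2.

-2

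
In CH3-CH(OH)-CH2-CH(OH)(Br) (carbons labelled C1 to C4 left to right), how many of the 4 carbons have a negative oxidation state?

2

Count +1 for every bond to an atom more electronegative than carbon and −1 for every bond to one less electronegative; C–C bonds are 0. Tallying each carbon:
C1: 1C, 3H → 0 − 3 = -3
C2: 2C, 1H, 1O → 0 − 1 + 1 = 0
C3: 2C, 2H → 0 − 2 = -2
C4: 1C, 1H, 1O, 1Br → 0 − 1 + 1 + 1 = +1
2 carbons (C1, C3) meet the condition.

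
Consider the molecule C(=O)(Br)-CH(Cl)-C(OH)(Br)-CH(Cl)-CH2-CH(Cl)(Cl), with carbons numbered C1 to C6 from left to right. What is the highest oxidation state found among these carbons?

Tallying each carbon's bonds:
C1: 1C, 2O, 1Br → 0 + 2 + 1 = +3
C2: 2C, 1H, 1Cl → 0 − 1 + 1 = 0
C3: 2C, 1O, 1Br → 0 + 1 + 1 = +2
C4: 2C, 1H, 1Cl → 0 − 1 + 1 = 0
C5: 2C, 2H → 0 − 2 = -2
C6: 1C, 1H, 2Cl → 0 − 1 + 2 = +1
The highest value is +3.

+3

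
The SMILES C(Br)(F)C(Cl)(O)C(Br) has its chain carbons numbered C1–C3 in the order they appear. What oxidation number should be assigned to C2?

+2

C2 has one bond to C (0), one bond to C (0), one bond to Cl (+1), one bond to O (+1).
Oxidation state = 0 + 0 + 1 + 1 = +2.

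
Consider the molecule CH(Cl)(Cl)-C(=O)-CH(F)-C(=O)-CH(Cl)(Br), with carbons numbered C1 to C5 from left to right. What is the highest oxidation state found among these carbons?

Count +1 for every bond to an atom more electronegative than carbon and −1 for every bond to one less electronegative; C–C bonds are 0. Tallying each carbon:
C1: 1C, 1H, 2Cl → 0 − 1 + 2 = +1
C2: 2C, 2O → 0 + 2 = +2
C3: 2C, 1H, 1F → 0 − 1 + 1 = 0
C4: 2C, 2O → 0 + 2 = +2
C5: 1C, 1H, 1Cl, 1Br → 0 − 1 + 1 + 1 = +1
The highest value is +2.

+2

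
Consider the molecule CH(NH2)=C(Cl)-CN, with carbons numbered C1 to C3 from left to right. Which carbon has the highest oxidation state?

C3

Tallying each carbon's bonds:
C1: 2C, 1H, 1N → 0 − 1 + 1 = 0
C2: 3C, 1Cl → 0 + 1 = +1
C3: 1C, 3N → 0 + 3 = +3
The most oxidised carbon is C3 at +3.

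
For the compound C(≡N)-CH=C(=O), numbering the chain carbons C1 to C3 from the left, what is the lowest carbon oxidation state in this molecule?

-1

Tallying each carbon's bonds:
C1: 1C, 3N → 0 + 3 = +3
C2: 3C, 1H → 0 − 1 = -1
C3: 2C, 2O → 0 + 2 = +2
The lowest value is -1.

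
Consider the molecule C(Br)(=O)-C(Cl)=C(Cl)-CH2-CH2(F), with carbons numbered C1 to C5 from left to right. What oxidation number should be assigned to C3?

+1

Count +1 for every bond to an atom more electronegative than carbon and −1 for every bond to one less electronegative; C–C bonds are 0.
C3 has a double bond to C (2×0 = 0), one bond to C (0), one bond to Cl (+1).
Oxidation state = 0 + 0 + 1 = +1.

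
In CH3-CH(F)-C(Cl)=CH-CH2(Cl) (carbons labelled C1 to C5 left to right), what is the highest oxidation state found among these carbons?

Tallying each carbon's bonds:
C1: 1C, 3H → 0 − 3 = -3
C2: 2C, 1H, 1F → 0 − 1 + 1 = 0
C3: 3C, 1Cl → 0 + 1 = +1
C4: 3C, 1H → 0 − 1 = -1
C5: 1C, 2H, 1Cl → 0 − 2 + 1 = -1
The highest value is +1.

+1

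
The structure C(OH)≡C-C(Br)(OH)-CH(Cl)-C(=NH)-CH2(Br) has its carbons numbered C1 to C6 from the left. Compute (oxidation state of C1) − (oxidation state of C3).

-1

C1: 3C, 1O → 0 + 1 = +1
C3: 2C, 1O, 1Br → 0 + 1 + 1 = +2
Difference: +1 − (+2) = -1.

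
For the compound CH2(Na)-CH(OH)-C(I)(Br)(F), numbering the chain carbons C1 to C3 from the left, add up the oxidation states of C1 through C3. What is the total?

Assign +1 per bond to O/N/halogen, −1 per bond to H or an electropositive element, and 0 per bond to carbon. Tallying each carbon:
C1: 1C, 2H, 1Na → 0 − 2 − 1 = -3
C2: 2C, 1H, 1O → 0 − 1 + 1 = 0
C3: 1C, 1F, 1Br, 1I → 0 + 1 + 1 + 1 = +3
Sum = -3 + 0 + 3 = 0.

0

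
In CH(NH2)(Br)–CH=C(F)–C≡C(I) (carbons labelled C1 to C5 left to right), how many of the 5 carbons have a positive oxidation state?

3

Tallying each carbon's bonds:
C1: 1C, 1H, 1N, 1Br → 0 − 1 + 1 + 1 = +1
C2: 3C, 1H → 0 − 1 = -1
C3: 3C, 1F → 0 + 1 = +1
C4: 4C → 0 = 0
C5: 3C, 1I → 0 + 1 = +1
3 carbons (C1, C3, C5) meet the condition.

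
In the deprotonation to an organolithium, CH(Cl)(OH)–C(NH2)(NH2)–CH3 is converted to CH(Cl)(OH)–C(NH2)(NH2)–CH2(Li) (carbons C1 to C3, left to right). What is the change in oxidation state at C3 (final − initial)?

Before: C3 has 1 bond to C, 3 bonds to H → oxidation state -3.
After: C3 has 1 bond to C, 2 bonds to H, 1 bond to Li → oxidation state -3.
Δ = -3 − (-3) = 0, so no net redox change at C3.

0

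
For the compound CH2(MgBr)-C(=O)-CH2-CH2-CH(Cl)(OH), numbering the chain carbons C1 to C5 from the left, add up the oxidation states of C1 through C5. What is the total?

Assign +1 per bond to O/N/halogen, −1 per bond to H or an electropositive element, and 0 per bond to carbon. Tallying each carbon:
C1: 1C, 2H, 1Mg → 0 − 2 − 1 = -3
C2: 2C, 2O → 0 + 2 = +2
C3: 2C, 2H → 0 − 2 = -2
C4: 2C, 2H → 0 − 2 = -2
C5: 1C, 1H, 1O, 1Cl → 0 − 1 + 1 + 1 = +1
Sum = -3 + 2 − 2 − 2 + 1 = -4.

-4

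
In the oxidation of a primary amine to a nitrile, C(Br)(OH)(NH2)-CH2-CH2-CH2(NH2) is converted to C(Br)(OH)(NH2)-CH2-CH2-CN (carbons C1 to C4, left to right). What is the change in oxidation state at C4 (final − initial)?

+4

Before: C4 has 1 bond to C, 2 bonds to H, 1 bond to N → oxidation state -1.
After: C4 has 1 bond to C, 3 bonds to N → oxidation state +3.
Δ = +3 − (-1) = +4, so this is an oxidation at C4.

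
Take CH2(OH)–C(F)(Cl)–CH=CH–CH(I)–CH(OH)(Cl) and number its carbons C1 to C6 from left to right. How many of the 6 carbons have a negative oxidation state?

3

Tallying each carbon's bonds:
C1: 1C, 2H, 1O → 0 − 2 + 1 = -1
C2: 2C, 1F, 1Cl → 0 + 1 + 1 = +2
C3: 3C, 1H → 0 − 1 = -1
C4: 3C, 1H → 0 − 1 = -1
C5: 2C, 1H, 1I → 0 − 1 + 1 = 0
C6: 1C, 1H, 1O, 1Cl → 0 − 1 + 1 + 1 = +1
3 carbons (C1, C3, C4) meet the condition.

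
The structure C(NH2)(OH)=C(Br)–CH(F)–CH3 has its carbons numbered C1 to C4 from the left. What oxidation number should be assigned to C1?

+2

C1 has a double bond to C (2×0 = 0), one bond to N (+1), one bond to O (+1).
Oxidation state = 0 + 1 + 1 = +2.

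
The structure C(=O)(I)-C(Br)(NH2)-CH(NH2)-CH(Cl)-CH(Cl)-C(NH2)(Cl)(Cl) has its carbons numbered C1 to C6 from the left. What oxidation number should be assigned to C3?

0

Assign +1 per bond to O/N/halogen, −1 per bond to H or an electropositive element, and 0 per bond to carbon.
C3 has one bond to C (0), one bond to C (0), one bond to N (+1), one bond to H (-1).
Oxidation state = 0 + 0 + 1 − 1 = 0.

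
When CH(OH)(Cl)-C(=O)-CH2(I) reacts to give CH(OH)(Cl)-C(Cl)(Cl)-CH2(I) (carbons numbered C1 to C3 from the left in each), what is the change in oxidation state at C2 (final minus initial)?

0

Before: C2 has 2 bonds to C, 2 bonds to O → oxidation state +2.
After: C2 has 2 bonds to C, 2 bonds to Cl → oxidation state +2.
Δ = +2 − (+2) = 0, so no net redox change at C2.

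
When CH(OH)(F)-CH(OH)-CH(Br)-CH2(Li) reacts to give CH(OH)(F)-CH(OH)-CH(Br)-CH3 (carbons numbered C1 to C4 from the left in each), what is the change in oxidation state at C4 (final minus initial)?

0

Before: C4 has 1 bond to C, 2 bonds to H, 1 bond to Li → oxidation state -3.
After: C4 has 1 bond to C, 3 bonds to H → oxidation state -3.
Δ = -3 − (-3) = 0, so no net redox change at C4.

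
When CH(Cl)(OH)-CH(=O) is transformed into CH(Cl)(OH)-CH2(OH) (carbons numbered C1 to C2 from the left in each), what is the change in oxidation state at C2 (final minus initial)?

-2

Before: C2 has 1 bond to C, 1 bond to H, 2 bonds to O → oxidation state +1.
After: C2 has 1 bond to C, 2 bonds to H, 1 bond to O → oxidation state -1.
Δ = -1 − (+1) = -2, so this is a reduction at C2.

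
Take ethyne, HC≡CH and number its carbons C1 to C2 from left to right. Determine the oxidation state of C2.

-1

Each bond to a more electronegative atom (O, N, halogen) counts +1, each bond to a less electronegative atom (H, metal, B, Si) counts −1, and each C–C bond counts 0.
C2 has one bond to H (-1), a triple bond to C (3×0 = 0).
Oxidation state = -1 + 0 = -1.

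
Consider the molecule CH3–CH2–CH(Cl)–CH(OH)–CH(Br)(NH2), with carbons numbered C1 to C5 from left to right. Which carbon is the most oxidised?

Tallying each carbon's bonds:
C1: 1C, 3H → 0 − 3 = -3
C2: 2C, 2H → 0 − 2 = -2
C3: 2C, 1H, 1Cl → 0 − 1 + 1 = 0
C4: 2C, 1H, 1O → 0 − 1 + 1 = 0
C5: 1C, 1H, 1N, 1Br → 0 − 1 + 1 + 1 = +1
The most oxidised carbon is C5 at +1.

C5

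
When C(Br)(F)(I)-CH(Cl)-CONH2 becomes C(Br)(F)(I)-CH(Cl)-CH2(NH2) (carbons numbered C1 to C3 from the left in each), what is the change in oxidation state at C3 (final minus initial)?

-4

Before: C3 has 1 bond to C, 2 bonds to O, 1 bond to N → oxidation state +3.
After: C3 has 1 bond to C, 2 bonds to H, 1 bond to N → oxidation state -1.
Δ = -1 − (+3) = -4, so this is a reduction at C3.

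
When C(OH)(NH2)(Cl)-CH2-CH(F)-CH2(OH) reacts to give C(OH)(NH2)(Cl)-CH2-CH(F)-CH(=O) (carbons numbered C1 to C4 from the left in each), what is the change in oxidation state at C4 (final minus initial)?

+2

Before: C4 has 1 bond to C, 2 bonds to H, 1 bond to O → oxidation state -1.
After: C4 has 1 bond to C, 1 bond to H, 2 bonds to O → oxidation state +1.
Δ = +1 − (-1) = +2, so this is an oxidation at C4.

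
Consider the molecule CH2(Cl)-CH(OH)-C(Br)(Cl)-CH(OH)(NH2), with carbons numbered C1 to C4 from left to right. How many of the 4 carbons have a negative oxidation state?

Tallying each carbon's bonds:
C1: 1C, 2H, 1Cl → 0 − 2 + 1 = -1
C2: 2C, 1H, 1O → 0 − 1 + 1 = 0
C3: 2C, 1Cl, 1Br → 0 + 1 + 1 = +2
C4: 1C, 1H, 1O, 1N → 0 − 1 + 1 + 1 = +1
1 carbon (C1) meets the condition.

1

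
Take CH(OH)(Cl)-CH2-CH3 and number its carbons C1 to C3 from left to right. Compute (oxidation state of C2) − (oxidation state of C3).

C2: 2C, 2H → 0 − 2 = -2
C3: 1C, 3H → 0 − 3 = -3
Difference: -2 − (-3) = +1.

+1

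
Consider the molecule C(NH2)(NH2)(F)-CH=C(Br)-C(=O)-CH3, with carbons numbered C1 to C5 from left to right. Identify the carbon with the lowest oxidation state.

C5

Tallying each carbon's bonds:
C1: 1C, 2N, 1F → 0 + 2 + 1 = +3
C2: 3C, 1H → 0 − 1 = -1
C3: 3C, 1Br → 0 + 1 = +1
C4: 2C, 2O → 0 + 2 = +2
C5: 1C, 3H → 0 − 3 = -3
The most reduced carbon is C5 at -3.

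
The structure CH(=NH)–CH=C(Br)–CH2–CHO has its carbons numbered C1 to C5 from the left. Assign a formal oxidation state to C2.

-1

Each bond to a more electronegative atom (O, N, halogen) counts +1, each bond to a less electronegative atom (H, metal, B, Si) counts −1, and each C–C bond counts 0.
C2 has one bond to C (0), a double bond to C (2×0 = 0), one bond to H (-1).
Oxidation state = 0 + 0 − 1 = -1.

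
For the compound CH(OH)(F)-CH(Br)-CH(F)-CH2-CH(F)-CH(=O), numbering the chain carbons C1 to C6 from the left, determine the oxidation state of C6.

+1

C6 has one bond to C (0), a double bond to O (2×+1 = +2), one bond to H (-1).
Oxidation state = 0 + 2 − 1 = +1.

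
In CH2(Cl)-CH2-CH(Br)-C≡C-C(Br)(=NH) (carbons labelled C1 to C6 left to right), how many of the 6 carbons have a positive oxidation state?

Each bond to a more electronegative atom (O, N, halogen) counts +1, each bond to a less electronegative atom (H, metal, B, Si) counts −1, and each C–C bond counts 0. Tallying each carbon:
C1: 1C, 2H, 1Cl → 0 − 2 + 1 = -1
C2: 2C, 2H → 0 − 2 = -2
C3: 2C, 1H, 1Br → 0 − 1 + 1 = 0
C4: 4C → 0 = 0
C5: 4C → 0 = 0
C6: 1C, 2N, 1Br → 0 + 2 + 1 = +3
1 carbon (C6) meets the condition.

1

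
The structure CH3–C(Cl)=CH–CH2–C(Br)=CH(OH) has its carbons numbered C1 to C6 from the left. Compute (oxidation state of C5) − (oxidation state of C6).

+1

C5: 3C, 1Br → 0 + 1 = +1
C6: 2C, 1H, 1O → 0 − 1 + 1 = 0
Difference: +1 − (0) = +1.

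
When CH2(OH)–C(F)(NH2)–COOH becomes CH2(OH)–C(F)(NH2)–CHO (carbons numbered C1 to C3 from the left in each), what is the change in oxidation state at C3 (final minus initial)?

-2

Before: C3 has 1 bond to C, 3 bonds to O → oxidation state +3.
After: C3 has 1 bond to C, 1 bond to H, 2 bonds to O → oxidation state +1.
Δ = +1 − (+3) = -2, so this is a reduction at C3.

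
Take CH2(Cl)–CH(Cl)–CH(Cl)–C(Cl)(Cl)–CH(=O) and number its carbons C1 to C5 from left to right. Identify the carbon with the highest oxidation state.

C4

Tallying each carbon's bonds:
C1: 1C, 2H, 1Cl → 0 − 2 + 1 = -1
C2: 2C, 1H, 1Cl → 0 − 1 + 1 = 0
C3: 2C, 1H, 1Cl → 0 − 1 + 1 = 0
C4: 2C, 2Cl → 0 + 2 = +2
C5: 1C, 1H, 2O → 0 − 1 + 2 = +1
The most oxidised carbon is C4 at +2.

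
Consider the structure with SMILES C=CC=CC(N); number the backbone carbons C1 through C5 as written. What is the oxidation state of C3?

C3 has one bond to C (0), a double bond to C (2×0 = 0), one bond to H (-1).
Oxidation state = 0 + 0 − 1 = -1.

-1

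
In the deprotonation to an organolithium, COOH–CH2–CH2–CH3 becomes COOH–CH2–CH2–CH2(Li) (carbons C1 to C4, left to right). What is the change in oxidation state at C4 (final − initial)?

0

Before: C4 has 1 bond to C, 3 bonds to H → oxidation state -3.
After: C4 has 1 bond to C, 2 bonds to H, 1 bond to Li → oxidation state -3.
Δ = -3 − (-3) = 0, so no net redox change at C4.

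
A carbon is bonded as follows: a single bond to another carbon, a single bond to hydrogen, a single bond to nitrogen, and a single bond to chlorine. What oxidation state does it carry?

+1

Each bond to a more electronegative atom (O, N, halogen) counts +1, each bond to a less electronegative atom (H, metal, B, Si) counts −1, and each C–C bond counts 0.
The carbon has one bond to C (0), one bond to N (+1), one bond to Cl (+1), one bond to H (-1).
Oxidation state = 0 + 1 + 1 − 1 = +1.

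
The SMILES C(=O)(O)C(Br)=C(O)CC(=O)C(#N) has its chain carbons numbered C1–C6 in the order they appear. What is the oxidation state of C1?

Count +1 for every bond to an atom more electronegative than carbon and −1 for every bond to one less electronegative; C–C bonds are 0.
C1 has one bond to C (0), a double bond to O (2×+1 = +2), one bond to O (+1).
Oxidation state = 0 + 2 + 1 = +3.

+3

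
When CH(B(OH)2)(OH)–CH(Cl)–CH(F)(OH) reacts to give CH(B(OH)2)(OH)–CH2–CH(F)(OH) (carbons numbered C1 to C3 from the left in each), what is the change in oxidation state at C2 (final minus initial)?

-2

Before: C2 has 2 bonds to C, 1 bond to H, 1 bond to Cl → oxidation state 0.
After: C2 has 2 bonds to C, 2 bonds to H → oxidation state -2.
Δ = -2 − (0) = -2, so this is a reduction at C2.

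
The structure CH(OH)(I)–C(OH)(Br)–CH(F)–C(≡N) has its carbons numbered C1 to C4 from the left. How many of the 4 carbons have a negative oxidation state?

Count +1 for every bond to an atom more electronegative than carbon and −1 for every bond to one less electronegative; C–C bonds are 0. Tallying each carbon:
C1: 1C, 1H, 1O, 1I → 0 − 1 + 1 + 1 = +1
C2: 2C, 1O, 1Br → 0 + 1 + 1 = +2
C3: 2C, 1H, 1F → 0 − 1 + 1 = 0
C4: 1C, 3N → 0 + 3 = +3
0 carbons meet the condition.

0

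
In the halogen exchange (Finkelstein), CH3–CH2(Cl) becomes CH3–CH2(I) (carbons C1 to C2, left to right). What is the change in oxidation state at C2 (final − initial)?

0

Before: C2 has 1 bond to C, 2 bonds to H, 1 bond to Cl → oxidation state -1.
After: C2 has 1 bond to C, 2 bonds to H, 1 bond to I → oxidation state -1.
Δ = -1 − (-1) = 0, so no net redox change at C2.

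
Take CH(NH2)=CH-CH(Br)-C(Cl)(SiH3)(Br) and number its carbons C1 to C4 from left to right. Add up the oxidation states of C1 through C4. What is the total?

Tallying each carbon's bonds:
C1: 2C, 1H, 1N → 0 − 1 + 1 = 0
C2: 3C, 1H → 0 − 1 = -1
C3: 2C, 1H, 1Br → 0 − 1 + 1 = 0
C4: 1C, 1Cl, 1Br, 1Si → 0 + 1 + 1 − 1 = +1
Sum = 0 − 1 + 0 + 1 = 0.

0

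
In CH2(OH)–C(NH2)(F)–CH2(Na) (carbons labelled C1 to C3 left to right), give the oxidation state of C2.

+2

C2 has one bond to C (0), one bond to C (0), one bond to N (+1), one bond to F (+1).
Oxidation state = 0 + 0 + 1 + 1 = +2.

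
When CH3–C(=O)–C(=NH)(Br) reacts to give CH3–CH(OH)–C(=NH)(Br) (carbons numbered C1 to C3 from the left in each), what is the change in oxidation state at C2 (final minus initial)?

Before: C2 has 2 bonds to C, 2 bonds to O → oxidation state +2.
After: C2 has 2 bonds to C, 1 bond to H, 1 bond to O → oxidation state 0.
Δ = 0 − (+2) = -2, so this is a reduction at C2.

-2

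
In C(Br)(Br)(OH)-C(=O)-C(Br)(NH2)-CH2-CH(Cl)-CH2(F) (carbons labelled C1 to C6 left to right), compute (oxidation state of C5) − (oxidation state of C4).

C5: 2C, 1H, 1Cl → 0 − 1 + 1 = 0
C4: 2C, 2H → 0 − 2 = -2
Difference: 0 − (-2) = +2.

+2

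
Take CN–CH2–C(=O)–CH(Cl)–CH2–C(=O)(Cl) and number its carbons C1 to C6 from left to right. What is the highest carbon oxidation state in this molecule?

+3

Each bond to a more electronegative atom (O, N, halogen) counts +1, each bond to a less electronegative atom (H, metal, B, Si) counts −1, and each C–C bond counts 0. Tallying each carbon:
C1: 1C, 3N → 0 + 3 = +3
C2: 2C, 2H → 0 − 2 = -2
C3: 2C, 2O → 0 + 2 = +2
C4: 2C, 1H, 1Cl → 0 − 1 + 1 = 0
C5: 2C, 2H → 0 − 2 = -2
C6: 1C, 2O, 1Cl → 0 + 2 + 1 = +3
The highest value is +3.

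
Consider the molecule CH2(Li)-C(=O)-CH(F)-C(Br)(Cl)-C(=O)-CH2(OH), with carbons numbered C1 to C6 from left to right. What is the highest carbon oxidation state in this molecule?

Each bond to a more electronegative atom (O, N, halogen) counts +1, each bond to a less electronegative atom (H, metal, B, Si) counts −1, and each C–C bond counts 0. Tallying each carbon:
C1: 1C, 2H, 1Li → 0 − 2 − 1 = -3
C2: 2C, 2O → 0 + 2 = +2
C3: 2C, 1H, 1F → 0 − 1 + 1 = 0
C4: 2C, 1Cl, 1Br → 0 + 1 + 1 = +2
C5: 2C, 2O → 0 + 2 = +2
C6: 1C, 2H, 1O → 0 − 2 + 1 = -1
The highest value is +2.

+2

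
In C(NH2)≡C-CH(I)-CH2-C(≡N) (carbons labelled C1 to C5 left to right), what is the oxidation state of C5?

+3

C5 has one bond to C (0), a triple bond to N (3×+1 = +3).
Oxidation state = 0 + 3 = +3.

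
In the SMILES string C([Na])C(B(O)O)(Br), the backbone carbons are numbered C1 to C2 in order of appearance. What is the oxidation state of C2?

Assign +1 per bond to O/N/halogen, −1 per bond to H or an electropositive element, and 0 per bond to carbon.
C2 has one bond to C (0), one bond to H (-1), one bond to B (-1), one bond to Br (+1).
Oxidation state = 0 − 1 − 1 + 1 = -1.

-1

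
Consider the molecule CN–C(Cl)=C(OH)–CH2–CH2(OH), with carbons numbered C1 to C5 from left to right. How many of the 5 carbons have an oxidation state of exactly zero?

0

Bonds to more-electronegative neighbours contribute +1 each, bonds to H or metals contribute −1 each, and C–C bonds contribute 0. Tallying each carbon:
C1: 1C, 3N → 0 + 3 = +3
C2: 3C, 1Cl → 0 + 1 = +1
C3: 3C, 1O → 0 + 1 = +1
C4: 2C, 2H → 0 − 2 = -2
C5: 1C, 2H, 1O → 0 − 2 + 1 = -1
0 carbons meet the condition.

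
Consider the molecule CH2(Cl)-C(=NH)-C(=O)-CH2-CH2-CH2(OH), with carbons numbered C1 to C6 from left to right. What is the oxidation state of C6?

-1

Count +1 for every bond to an atom more electronegative than carbon and −1 for every bond to one less electronegative; C–C bonds are 0.
C6 has one bond to C (0), one bond to O (+1), one bond to H (-1), one bond to H (-1).
Oxidation state = 0 + 1 − 1 − 1 = -1.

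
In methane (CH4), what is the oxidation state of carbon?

Bonds to more-electronegative neighbours contribute +1 each, bonds to H or metals contribute −1 each, and C–C bonds contribute 0.
The carbon has one bond to H (-1), one bond to H (-1), one bond to H (-1), one bond to H (-1).
Oxidation state = -1 − 1 − 1 − 1 = -4.

-4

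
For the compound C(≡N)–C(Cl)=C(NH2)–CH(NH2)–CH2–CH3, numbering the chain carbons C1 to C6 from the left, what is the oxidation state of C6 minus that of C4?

-3

C6: 1C, 3H → 0 − 3 = -3
C4: 2C, 1H, 1N → 0 − 1 + 1 = 0
Difference: -3 − (0) = -3.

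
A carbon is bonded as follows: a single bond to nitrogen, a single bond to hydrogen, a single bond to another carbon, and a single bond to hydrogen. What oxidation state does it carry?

-1

The carbon has one bond to C (0), one bond to N (+1), one bond to H (-1), one bond to H (-1).
Oxidation state = 0 + 1 − 1 − 1 = -1.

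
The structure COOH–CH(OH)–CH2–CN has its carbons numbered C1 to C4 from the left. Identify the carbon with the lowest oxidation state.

Bonds to more-electronegative neighbours contribute +1 each, bonds to H or metals contribute −1 each, and C–C bonds contribute 0. Tallying each carbon:
C1: 1C, 3O → 0 + 3 = +3
C2: 2C, 1H, 1O → 0 − 1 + 1 = 0
C3: 2C, 2H → 0 − 2 = -2
C4: 1C, 3N → 0 + 3 = +3
The most reduced carbon is C3 at -2.

C3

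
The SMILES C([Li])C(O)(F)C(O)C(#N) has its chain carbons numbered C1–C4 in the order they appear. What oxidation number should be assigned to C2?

C2 has one bond to C (0), one bond to C (0), one bond to O (+1), one bond to F (+1).
Oxidation state = 0 + 0 + 1 + 1 = +2.

+2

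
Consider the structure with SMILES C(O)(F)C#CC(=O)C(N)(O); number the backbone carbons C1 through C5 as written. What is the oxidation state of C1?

C1 has one bond to C (0), one bond to O (+1), one bond to F (+1), one bond to H (-1).
Oxidation state = 0 + 1 + 1 − 1 = +1.

+1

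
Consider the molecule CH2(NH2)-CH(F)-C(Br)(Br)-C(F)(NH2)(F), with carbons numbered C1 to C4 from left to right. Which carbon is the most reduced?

C1

Count +1 for every bond to an atom more electronegative than carbon and −1 for every bond to one less electronegative; C–C bonds are 0. Tallying each carbon:
C1: 1C, 2H, 1N → 0 − 2 + 1 = -1
C2: 2C, 1H, 1F → 0 − 1 + 1 = 0
C3: 2C, 2Br → 0 + 2 = +2
C4: 1C, 1N, 2F → 0 + 1 + 2 = +3
The most reduced carbon is C1 at -1.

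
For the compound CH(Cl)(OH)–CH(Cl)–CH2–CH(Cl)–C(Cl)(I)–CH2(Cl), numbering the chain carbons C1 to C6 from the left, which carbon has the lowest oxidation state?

C3

Bonds to more-electronegative neighbours contribute +1 each, bonds to H or metals contribute −1 each, and C–C bonds contribute 0. Tallying each carbon:
C1: 1C, 1H, 1O, 1Cl → 0 − 1 + 1 + 1 = +1
C2: 2C, 1H, 1Cl → 0 − 1 + 1 = 0
C3: 2C, 2H → 0 − 2 = -2
C4: 2C, 1H, 1Cl → 0 − 1 + 1 = 0
C5: 2C, 1Cl, 1I → 0 + 1 + 1 = +2
C6: 1C, 2H, 1Cl → 0 − 2 + 1 = -1
The most reduced carbon is C3 at -2.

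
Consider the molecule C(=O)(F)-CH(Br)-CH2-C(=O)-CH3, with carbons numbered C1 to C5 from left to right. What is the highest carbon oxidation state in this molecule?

+3

Tallying each carbon's bonds:
C1: 1C, 2O, 1F → 0 + 2 + 1 = +3
C2: 2C, 1H, 1Br → 0 − 1 + 1 = 0
C3: 2C, 2H → 0 − 2 = -2
C4: 2C, 2O → 0 + 2 = +2
C5: 1C, 3H → 0 − 3 = -3
The highest value is +3.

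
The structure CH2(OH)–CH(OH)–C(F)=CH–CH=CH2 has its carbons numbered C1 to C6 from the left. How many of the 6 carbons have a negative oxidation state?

4

Bonds to more-electronegative neighbours contribute +1 each, bonds to H or metals contribute −1 each, and C–C bonds contribute 0. Tallying each carbon:
C1: 1C, 2H, 1O → 0 − 2 + 1 = -1
C2: 2C, 1H, 1O → 0 − 1 + 1 = 0
C3: 3C, 1F → 0 + 1 = +1
C4: 3C, 1H → 0 − 1 = -1
C5: 3C, 1H → 0 − 1 = -1
C6: 2C, 2H → 0 − 2 = -2
4 carbons (C1, C4, C5, C6) meet the condition.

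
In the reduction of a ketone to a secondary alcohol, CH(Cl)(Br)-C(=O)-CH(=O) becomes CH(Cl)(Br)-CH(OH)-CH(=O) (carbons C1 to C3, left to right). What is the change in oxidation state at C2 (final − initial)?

Before: C2 has 2 bonds to C, 2 bonds to O → oxidation state +2.
After: C2 has 2 bonds to C, 1 bond to H, 1 bond to O → oxidation state 0.
Δ = 0 − (+2) = -2, so this is a reduction at C2.

-2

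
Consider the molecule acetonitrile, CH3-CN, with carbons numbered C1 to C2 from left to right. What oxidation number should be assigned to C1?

-3

Assign +1 per bond to O/N/halogen, −1 per bond to H or an electropositive element, and 0 per bond to carbon.
C1 has one bond to H (-1), one bond to H (-1), one bond to H (-1), one bond to C (0).
Oxidation state = -1 − 1 − 1 + 0 = -3.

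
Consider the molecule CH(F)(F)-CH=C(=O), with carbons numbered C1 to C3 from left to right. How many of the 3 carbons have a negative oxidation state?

Bonds to more-electronegative neighbours contribute +1 each, bonds to H or metals contribute −1 each, and C–C bonds contribute 0. Tallying each carbon:
C1: 1C, 1H, 2F → 0 − 1 + 2 = +1
C2: 3C, 1H → 0 − 1 = -1
C3: 2C, 2O → 0 + 2 = +2
1 carbon (C2) meets the condition.

1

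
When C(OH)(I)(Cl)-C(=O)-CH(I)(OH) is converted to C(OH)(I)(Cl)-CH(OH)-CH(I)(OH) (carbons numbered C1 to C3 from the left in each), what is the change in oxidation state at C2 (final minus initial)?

-2

Before: C2 has 2 bonds to C, 2 bonds to O → oxidation state +2.
After: C2 has 2 bonds to C, 1 bond to H, 1 bond to O → oxidation state 0.
Δ = 0 − (+2) = -2, so this is a reduction at C2.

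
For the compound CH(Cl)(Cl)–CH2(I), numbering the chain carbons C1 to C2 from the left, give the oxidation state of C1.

C1 has one bond to C (0), one bond to Cl (+1), one bond to H (-1), one bond to Cl (+1).
Oxidation state = 0 + 1 − 1 + 1 = +1.

+1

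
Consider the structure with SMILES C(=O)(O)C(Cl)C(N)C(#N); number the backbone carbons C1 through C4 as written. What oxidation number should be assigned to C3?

Count +1 for every bond to an atom more electronegative than carbon and −1 for every bond to one less electronegative; C–C bonds are 0.
C3 has one bond to C (0), one bond to C (0), one bond to N (+1), one bond to H (-1).
Oxidation state = 0 + 0 + 1 − 1 = 0.

0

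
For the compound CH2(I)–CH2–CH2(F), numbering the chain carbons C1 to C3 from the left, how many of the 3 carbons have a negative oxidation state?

3

Count +1 for every bond to an atom more electronegative than carbon and −1 for every bond to one less electronegative; C–C bonds are 0. Tallying each carbon:
C1: 1C, 2H, 1I → 0 − 2 + 1 = -1
C2: 2C, 2H → 0 − 2 = -2
C3: 1C, 2H, 1F → 0 − 2 + 1 = -1
3 carbons (C1, C2, C3) meet the condition.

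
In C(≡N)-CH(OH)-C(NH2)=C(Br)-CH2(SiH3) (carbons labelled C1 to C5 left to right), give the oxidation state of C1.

+3

C1 has one bond to C (0), a triple bond to N (3×+1 = +3).
Oxidation state = 0 + 3 = +3.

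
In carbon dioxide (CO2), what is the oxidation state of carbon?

The carbon has a double bond to O (2×+1 = +2), a double bond to O (2×+1 = +2).
Oxidation state = +2 + 2 = +4.

+4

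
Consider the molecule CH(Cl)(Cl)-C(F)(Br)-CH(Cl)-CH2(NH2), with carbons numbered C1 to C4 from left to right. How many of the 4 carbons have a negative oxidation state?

Bonds to more-electronegative neighbours contribute +1 each, bonds to H or metals contribute −1 each, and C–C bonds contribute 0. Tallying each carbon:
C1: 1C, 1H, 2Cl → 0 − 1 + 2 = +1
C2: 2C, 1F, 1Br → 0 + 1 + 1 = +2
C3: 2C, 1H, 1Cl → 0 − 1 + 1 = 0
C4: 1C, 2H, 1N → 0 − 2 + 1 = -1
1 carbon (C4) meets the condition.

1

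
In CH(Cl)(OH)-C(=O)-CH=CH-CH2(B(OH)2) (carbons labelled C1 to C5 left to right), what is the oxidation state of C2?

+2

Assign +1 per bond to O/N/halogen, −1 per bond to H or an electropositive element, and 0 per bond to carbon.
C2 has one bond to C (0), one bond to C (0), a double bond to O (2×+1 = +2).
Oxidation state = 0 + 0 + 2 = +2.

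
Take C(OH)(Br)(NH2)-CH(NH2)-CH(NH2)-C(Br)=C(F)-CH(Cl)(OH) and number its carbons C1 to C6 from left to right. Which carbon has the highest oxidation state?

Each bond to a more electronegative atom (O, N, halogen) counts +1, each bond to a less electronegative atom (H, metal, B, Si) counts −1, and each C–C bond counts 0. Tallying each carbon:
C1: 1C, 1O, 1N, 1Br → 0 + 1 + 1 + 1 = +3
C2: 2C, 1H, 1N → 0 − 1 + 1 = 0
C3: 2C, 1H, 1N → 0 − 1 + 1 = 0
C4: 3C, 1Br → 0 + 1 = +1
C5: 3C, 1F → 0 + 1 = +1
C6: 1C, 1H, 1O, 1Cl → 0 − 1 + 1 + 1 = +1
The most oxidised carbon is C1 at +3.

C1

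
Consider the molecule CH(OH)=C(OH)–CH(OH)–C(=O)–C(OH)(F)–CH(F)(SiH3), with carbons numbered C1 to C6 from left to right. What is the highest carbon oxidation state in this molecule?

Bonds to more-electronegative neighbours contribute +1 each, bonds to H or metals contribute −1 each, and C–C bonds contribute 0. Tallying each carbon:
C1: 2C, 1H, 1O → 0 − 1 + 1 = 0
C2: 3C, 1O → 0 + 1 = +1
C3: 2C, 1H, 1O → 0 − 1 + 1 = 0
C4: 2C, 2O → 0 + 2 = +2
C5: 2C, 1O, 1F → 0 + 1 + 1 = +2
C6: 1C, 1H, 1F, 1Si → 0 − 1 + 1 − 1 = -1
The highest value is +2.

+2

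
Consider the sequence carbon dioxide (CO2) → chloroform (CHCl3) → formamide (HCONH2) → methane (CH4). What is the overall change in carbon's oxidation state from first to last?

-8

Carbon oxidation states along the series — carbon dioxide: +4, chloroform: +2, formamide: +2, methane: -4.
Net change = -4 − (+4) = -8.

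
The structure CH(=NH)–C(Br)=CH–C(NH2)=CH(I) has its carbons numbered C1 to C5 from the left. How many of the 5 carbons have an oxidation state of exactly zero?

1

Tallying each carbon's bonds:
C1: 1C, 1H, 2N → 0 − 1 + 2 = +1
C2: 3C, 1Br → 0 + 1 = +1
C3: 3C, 1H → 0 − 1 = -1
C4: 3C, 1N → 0 + 1 = +1
C5: 2C, 1H, 1I → 0 − 1 + 1 = 0
1 carbon (C5) meets the condition.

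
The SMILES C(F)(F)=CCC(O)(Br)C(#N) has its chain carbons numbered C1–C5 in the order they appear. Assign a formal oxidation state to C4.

+2

Bonds to more-electronegative neighbours contribute +1 each, bonds to H or metals contribute −1 each, and C–C bonds contribute 0.
C4 has one bond to C (0), one bond to C (0), one bond to O (+1), one bond to Br (+1).
Oxidation state = 0 + 0 + 1 + 1 = +2.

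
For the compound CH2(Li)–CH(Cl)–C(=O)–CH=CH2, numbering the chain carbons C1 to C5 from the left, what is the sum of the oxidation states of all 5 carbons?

-4

Count +1 for every bond to an atom more electronegative than carbon and −1 for every bond to one less electronegative; C–C bonds are 0. Tallying each carbon:
C1: 1C, 2H, 1Li → 0 − 2 − 1 = -3
C2: 2C, 1H, 1Cl → 0 − 1 + 1 = 0
C3: 2C, 2O → 0 + 2 = +2
C4: 3C, 1H → 0 − 1 = -1
C5: 2C, 2H → 0 − 2 = -2
Sum = -3 + 0 + 2 − 1 − 2 = -4.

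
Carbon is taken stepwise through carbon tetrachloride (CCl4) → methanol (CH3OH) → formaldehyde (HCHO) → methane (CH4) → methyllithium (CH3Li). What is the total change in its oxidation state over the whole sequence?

Carbon oxidation states along the series — carbon tetrachloride: +4, methanol: -2, formaldehyde: 0, methane: -4, methyllithium: -4.
Net change = -4 − (+4) = -8.

-8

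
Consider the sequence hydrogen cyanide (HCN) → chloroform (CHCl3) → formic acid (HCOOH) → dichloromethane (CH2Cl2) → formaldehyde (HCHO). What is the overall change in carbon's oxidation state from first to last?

-2

Carbon oxidation states along the series — hydrogen cyanide: +2, chloroform: +2, formic acid: +2, dichloromethane: 0, formaldehyde: 0.
Net change = 0 − (+2) = -2.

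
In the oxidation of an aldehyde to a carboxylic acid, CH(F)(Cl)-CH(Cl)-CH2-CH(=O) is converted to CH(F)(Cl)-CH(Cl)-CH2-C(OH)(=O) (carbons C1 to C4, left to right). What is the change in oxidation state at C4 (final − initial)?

Before: C4 has 1 bond to C, 1 bond to H, 2 bonds to O → oxidation state +1.
After: C4 has 1 bond to C, 3 bonds to O → oxidation state +3.
Δ = +3 − (+1) = +2, so this is an oxidation at C4.

+2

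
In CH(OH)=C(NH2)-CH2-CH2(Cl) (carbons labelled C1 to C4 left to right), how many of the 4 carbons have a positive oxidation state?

1

Count +1 for every bond to an atom more electronegative than carbon and −1 for every bond to one less electronegative; C–C bonds are 0. Tallying each carbon:
C1: 2C, 1H, 1O → 0 − 1 + 1 = 0
C2: 3C, 1N → 0 + 1 = +1
C3: 2C, 2H → 0 − 2 = -2
C4: 1C, 2H, 1Cl → 0 − 2 + 1 = -1
1 carbon (C2) meets the condition.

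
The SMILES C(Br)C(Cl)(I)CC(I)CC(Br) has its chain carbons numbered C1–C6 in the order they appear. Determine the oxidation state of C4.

0

C4 has one bond to C (0), one bond to C (0), one bond to H (-1), one bond to I (+1).
Oxidation state = 0 + 0 − 1 + 1 = 0.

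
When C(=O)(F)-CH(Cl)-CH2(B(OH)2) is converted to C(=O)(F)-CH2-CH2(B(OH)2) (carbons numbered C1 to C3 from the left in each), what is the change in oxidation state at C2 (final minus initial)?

Before: C2 has 2 bonds to C, 1 bond to H, 1 bond to Cl → oxidation state 0.
After: C2 has 2 bonds to C, 2 bonds to H → oxidation state -2.
Δ = -2 − (0) = -2, so this is a reduction at C2.

-2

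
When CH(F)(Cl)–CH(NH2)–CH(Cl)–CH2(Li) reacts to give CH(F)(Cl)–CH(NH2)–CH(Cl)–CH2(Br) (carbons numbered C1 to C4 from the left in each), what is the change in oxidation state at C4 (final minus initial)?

+2

Before: C4 has 1 bond to C, 2 bonds to H, 1 bond to Li → oxidation state -3.
After: C4 has 1 bond to C, 2 bonds to H, 1 bond to Br → oxidation state -1.
Δ = -1 − (-3) = +2, so this is an oxidation at C4.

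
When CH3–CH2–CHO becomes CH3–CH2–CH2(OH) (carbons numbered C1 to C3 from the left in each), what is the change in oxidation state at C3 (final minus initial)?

-2

Before: C3 has 1 bond to C, 1 bond to H, 2 bonds to O → oxidation state +1.
After: C3 has 1 bond to C, 2 bonds to H, 1 bond to O → oxidation state -1.
Δ = -1 − (+1) = -2, so this is a reduction at C3.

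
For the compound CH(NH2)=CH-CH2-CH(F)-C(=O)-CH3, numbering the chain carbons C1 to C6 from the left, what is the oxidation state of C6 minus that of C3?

-1

C6: 1C, 3H → 0 − 3 = -3
C3: 2C, 2H → 0 − 2 = -2
Difference: -3 − (-2) = -1.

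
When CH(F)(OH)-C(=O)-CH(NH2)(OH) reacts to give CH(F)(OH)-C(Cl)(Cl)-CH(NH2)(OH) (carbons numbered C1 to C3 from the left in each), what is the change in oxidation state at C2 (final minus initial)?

0

Before: C2 has 2 bonds to C, 2 bonds to O → oxidation state +2.
After: C2 has 2 bonds to C, 2 bonds to Cl → oxidation state +2.
Δ = +2 − (+2) = 0, so no net redox change at C2.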